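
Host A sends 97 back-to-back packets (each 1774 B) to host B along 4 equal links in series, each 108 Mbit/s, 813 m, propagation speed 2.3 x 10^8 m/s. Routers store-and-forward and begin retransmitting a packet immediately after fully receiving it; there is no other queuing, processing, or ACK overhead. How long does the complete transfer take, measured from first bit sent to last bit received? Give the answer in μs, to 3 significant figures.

13200 μs

Per-hop transmission t_tx = L/R = 14192/108000000 = 131.407 μs.
Per-hop propagation t_prop = 813/2.3e+08 = 3.53478 μs.
Pipeline fill: first packet needs 4·t_tx to clear all hops; remaining 96 packets each add one t_tx.
Total = (4+97-1)·t_tx + 4·t_prop = 100·131.407 + 4·3.53478 = 13200 μs.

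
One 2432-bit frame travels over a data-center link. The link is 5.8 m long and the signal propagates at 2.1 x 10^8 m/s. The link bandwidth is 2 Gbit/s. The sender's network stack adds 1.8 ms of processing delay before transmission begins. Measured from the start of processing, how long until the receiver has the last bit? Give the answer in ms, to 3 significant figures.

Transmission delay = L/R = 2432 / 2000000000 = 0.001216 ms.
Propagation delay = d/s = 5.8 m / 210000000 m/s = 2.7619e-05 ms.
Plus processing delay 1.8 ms = 1.8 ms.
Total = 1.80 ms.

1.80 ms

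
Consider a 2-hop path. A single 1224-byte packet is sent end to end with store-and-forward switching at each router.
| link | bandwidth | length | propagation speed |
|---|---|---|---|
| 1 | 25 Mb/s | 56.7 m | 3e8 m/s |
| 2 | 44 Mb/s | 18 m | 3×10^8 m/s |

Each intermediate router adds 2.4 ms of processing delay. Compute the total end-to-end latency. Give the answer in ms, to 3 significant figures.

3.01 ms

L = 1224 × 8 = 9792 bits.
Transmission delays (L/R per hop): 0.39168, 0.222545 ms; sum = 0.614225 ms.
Propagation delays (d/s per hop): 0.000189, 6e-05 ms; sum = 0.000249 ms.
Processing at 1 router(s): 1 × 2.4 ms = 2.4 ms.
End-to-end = 3.01 ms.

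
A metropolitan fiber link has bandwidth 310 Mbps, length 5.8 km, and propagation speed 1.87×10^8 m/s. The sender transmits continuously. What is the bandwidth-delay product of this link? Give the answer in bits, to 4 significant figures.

Propagation delay = 5800 / 187000000 = 3.1016e-05 s.
BDP = R × t_prop = 310000000 × 3.1016e-05 = 9614.97 bits.

9615 bits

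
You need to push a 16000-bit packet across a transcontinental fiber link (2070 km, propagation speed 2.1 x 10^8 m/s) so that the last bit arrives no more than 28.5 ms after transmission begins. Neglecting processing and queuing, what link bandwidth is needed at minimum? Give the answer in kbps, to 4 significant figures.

Propagation delay = 2070000 / 210000000 = 9.85714 ms.
Transmission budget = 28.5 − 9.85714 = 18.6429 ms.
R ≥ L / t_tx = 16000 bits / 0.0186429 s = 858.2 kbps.

858.2 kbps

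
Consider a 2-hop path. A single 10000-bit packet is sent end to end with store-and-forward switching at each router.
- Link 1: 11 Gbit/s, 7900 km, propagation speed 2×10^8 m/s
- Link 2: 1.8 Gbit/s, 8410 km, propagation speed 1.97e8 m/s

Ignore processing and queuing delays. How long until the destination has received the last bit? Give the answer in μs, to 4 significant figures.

Transmission delays (L/R per hop): 0.909091, 5.55556 μs; sum = 6.46465 μs.
Propagation delays (d/s per hop): 39500, 42690.4 μs; sum = 82190.4 μs.
End-to-end = 82200 μs.

82200 μs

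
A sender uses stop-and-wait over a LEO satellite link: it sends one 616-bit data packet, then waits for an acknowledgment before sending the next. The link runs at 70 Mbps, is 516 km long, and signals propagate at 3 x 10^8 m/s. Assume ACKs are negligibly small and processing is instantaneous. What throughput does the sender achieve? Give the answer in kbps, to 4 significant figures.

178.6 kbps

t_tx = L/R = 616/70000000 = 8.8e-06 s.
t_prop = 516000/300000000 = 0.00172 s; RTT = 0.00344 s.
Cycle = t_tx + RTT = 0.0034488 s.
Throughput = L / cycle = 616 / 0.0034488 = 178.6 kbps.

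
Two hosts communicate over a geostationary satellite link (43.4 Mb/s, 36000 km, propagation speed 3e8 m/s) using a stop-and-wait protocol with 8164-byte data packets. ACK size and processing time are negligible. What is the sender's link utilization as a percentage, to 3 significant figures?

t_tx = L/R = 65312/43400000 = 0.00150488 s.
t_prop = 36000000/300000000 = 0.12 s; RTT = 0.24 s.
Cycle = t_tx + RTT = 0.241505 s.
Utilization = t_tx / cycle = 0.00150488/0.241505 = 0.623 %.

0.623 %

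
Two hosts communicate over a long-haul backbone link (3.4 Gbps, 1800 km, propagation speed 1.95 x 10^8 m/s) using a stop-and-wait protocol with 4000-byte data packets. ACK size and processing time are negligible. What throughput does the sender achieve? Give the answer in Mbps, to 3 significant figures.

1.73 Mbps

t_tx = L/R = 32000/3400000000 = 9.41176e-06 s.
t_prop = 1800000/195000000 = 0.00923077 s; RTT = 0.0184615 s.
Cycle = t_tx + RTT = 0.018471 s.
Throughput = L / cycle = 32000 / 0.018471 = 1.73 Mbps.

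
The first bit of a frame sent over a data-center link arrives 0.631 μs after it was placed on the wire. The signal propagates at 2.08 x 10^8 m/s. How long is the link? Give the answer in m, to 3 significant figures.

131 m

d = s × t_prop = 208000000 × 6.31e-07 = 131 m.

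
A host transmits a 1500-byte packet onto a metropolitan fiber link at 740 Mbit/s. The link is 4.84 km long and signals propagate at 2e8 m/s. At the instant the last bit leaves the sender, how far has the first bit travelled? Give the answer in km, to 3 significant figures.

3.24 km

t_tx = L/R = 12000/740000000 = 1.62162e-05 s.
Distance = s × t_tx = 200000000 × 1.62162e-05 = 3.24 km.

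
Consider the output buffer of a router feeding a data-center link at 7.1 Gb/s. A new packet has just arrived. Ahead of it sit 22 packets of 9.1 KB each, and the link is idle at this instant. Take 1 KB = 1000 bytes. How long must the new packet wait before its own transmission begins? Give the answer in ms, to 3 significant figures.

0.226 ms

Each queued packet: L/R = 72800/7100000000 = 0.0102535 ms.
22 queued → 0.225577 ms.
Queuing delay = 0.226 ms.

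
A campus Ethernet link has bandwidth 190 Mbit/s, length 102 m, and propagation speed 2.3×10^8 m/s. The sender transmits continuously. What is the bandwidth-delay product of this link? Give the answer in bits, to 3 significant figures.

Propagation delay = 102 / 2.3e+08 = 4.43478e-07 s.
BDP = R × t_prop = 190000000 × 4.43478e-07 = 84.2609 bits.

84.3 bits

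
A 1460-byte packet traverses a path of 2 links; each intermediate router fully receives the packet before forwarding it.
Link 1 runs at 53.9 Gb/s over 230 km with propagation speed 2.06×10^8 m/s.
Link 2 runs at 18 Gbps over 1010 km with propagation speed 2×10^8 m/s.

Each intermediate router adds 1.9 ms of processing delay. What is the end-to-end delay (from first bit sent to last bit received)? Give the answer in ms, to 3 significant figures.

L = 1460 × 8 = 11680 bits.
Transmission delays (L/R per hop): 0.000216698, 0.000648889 ms; sum = 0.000865586 ms.
Propagation delays (d/s per hop): 1.1165, 5.05 ms; sum = 6.1665 ms.
Processing at 1 router(s): 1 × 1.9 ms = 1.9 ms.
End-to-end = 8.07 ms.

8.07 ms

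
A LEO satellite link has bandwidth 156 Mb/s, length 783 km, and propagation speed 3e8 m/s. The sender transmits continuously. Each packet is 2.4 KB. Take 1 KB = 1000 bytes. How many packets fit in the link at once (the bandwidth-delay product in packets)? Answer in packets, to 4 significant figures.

Propagation delay = 783000 / 300000000 = 0.00261 s.
BDP = R × t_prop = 156000000 × 0.00261 = 407160 bits.
In packets of 19200 bits: 21.21 packets.

21.21 packets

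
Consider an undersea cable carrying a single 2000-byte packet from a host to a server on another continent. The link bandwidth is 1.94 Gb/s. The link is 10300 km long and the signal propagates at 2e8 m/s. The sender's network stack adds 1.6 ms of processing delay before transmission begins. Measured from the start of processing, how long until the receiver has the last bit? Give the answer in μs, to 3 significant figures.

53100 μs

L = 2000 × 8 = 16000 bits.
Transmission delay = L/R = 16000 / 1940000000 = 8.24742 μs.
Propagation delay = d/s = 10300000 m / 200000000 m/s = 51500 μs.
Plus processing delay 1.6 ms = 1600 μs.
Total = 53100 μs.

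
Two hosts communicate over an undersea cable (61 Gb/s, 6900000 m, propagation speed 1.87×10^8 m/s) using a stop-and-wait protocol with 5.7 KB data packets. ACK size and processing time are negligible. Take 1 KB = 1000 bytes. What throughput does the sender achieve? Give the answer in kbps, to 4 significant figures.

617.9 kbps

t_tx = L/R = 45600/61000000000 = 7.47541e-07 s.
t_prop = 6900000/187000000 = 0.0368984 s; RTT = 0.0737968 s.
Cycle = t_tx + RTT = 0.0737975 s.
Throughput = L / cycle = 45600 / 0.0737975 = 617.9 kbps.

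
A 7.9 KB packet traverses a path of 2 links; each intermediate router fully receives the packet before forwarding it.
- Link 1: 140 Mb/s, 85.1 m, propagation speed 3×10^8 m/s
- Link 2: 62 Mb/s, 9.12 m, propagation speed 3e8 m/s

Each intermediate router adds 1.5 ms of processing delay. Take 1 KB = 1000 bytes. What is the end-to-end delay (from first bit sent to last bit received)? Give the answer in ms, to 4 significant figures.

L = 63200 bits.
Transmission delays (L/R per hop): 0.451429, 1.01935 ms; sum = 1.47078 ms.
Propagation delays (d/s per hop): 0.000283667, 3.04e-05 ms; sum = 0.000314067 ms.
Processing at 1 router(s): 1 × 1.5 ms = 1.5 ms.
End-to-end = 2.971 ms.

2.971 ms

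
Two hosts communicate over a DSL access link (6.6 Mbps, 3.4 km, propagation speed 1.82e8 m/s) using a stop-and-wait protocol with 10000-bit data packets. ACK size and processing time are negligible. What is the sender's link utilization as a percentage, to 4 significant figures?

97.59 %

t_tx = L/R = 10000/6600000 = 0.00151515 s.
t_prop = 3400/182000000 = 1.86813e-05 s; RTT = 3.73626e-05 s.
Cycle = t_tx + RTT = 0.00155251 s.
Utilization = t_tx / cycle = 0.00151515/0.00155251 = 97.59 %.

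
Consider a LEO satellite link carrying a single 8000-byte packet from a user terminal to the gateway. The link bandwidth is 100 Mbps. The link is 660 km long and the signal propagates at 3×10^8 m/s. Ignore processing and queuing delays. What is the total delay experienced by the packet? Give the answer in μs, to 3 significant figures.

L = 8000 × 8 = 64000 bits.
Transmission delay = L/R = 64000 / 100000000 = 640 μs.
Propagation delay = d/s = 660000 m / 300000000 m/s = 2200 μs.
Total = 2840 μs.

2840 μs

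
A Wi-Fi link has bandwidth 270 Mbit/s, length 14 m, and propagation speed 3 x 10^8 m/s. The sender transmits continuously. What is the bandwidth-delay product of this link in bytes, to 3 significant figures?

1.58 bytes

Propagation delay = 14 / 300000000 = 4.66667e-08 s.
BDP = R × t_prop = 270000000 × 4.66667e-08 = 12.6 bits.
In bytes: 12.6/8 = 1.58 bytes.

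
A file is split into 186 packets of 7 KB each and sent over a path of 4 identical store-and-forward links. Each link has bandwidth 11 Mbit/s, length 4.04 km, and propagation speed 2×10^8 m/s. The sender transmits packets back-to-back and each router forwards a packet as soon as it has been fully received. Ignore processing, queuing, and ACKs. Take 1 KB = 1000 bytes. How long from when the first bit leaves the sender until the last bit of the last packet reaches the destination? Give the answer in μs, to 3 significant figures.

962000 μs

Per-hop transmission t_tx = L/R = 56000/11000000 = 5090.91 μs.
Per-hop propagation t_prop = 4040/200000000 = 20.2 μs.
Pipeline fill: first packet needs 4·t_tx to clear all hops; remaining 185 packets each add one t_tx.
Total = (4+186-1)·t_tx + 4·t_prop = 189·5090.91 + 4·20.2 = 962000 μs.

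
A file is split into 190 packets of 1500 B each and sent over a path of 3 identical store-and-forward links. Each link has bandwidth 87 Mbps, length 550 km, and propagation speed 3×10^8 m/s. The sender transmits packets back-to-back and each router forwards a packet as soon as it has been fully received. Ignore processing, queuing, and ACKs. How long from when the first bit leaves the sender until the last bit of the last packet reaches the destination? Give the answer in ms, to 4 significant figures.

Per-hop transmission t_tx = L/R = 12000/87000000 = 0.137931 ms.
Per-hop propagation t_prop = 550000/300000000 = 1.83333 ms.
Pipeline fill: first packet needs 3·t_tx to clear all hops; remaining 189 packets each add one t_tx.
Total = (3+190-1)·t_tx + 3·t_prop = 192·0.137931 + 3·1.83333 = 31.98 ms.

31.98 ms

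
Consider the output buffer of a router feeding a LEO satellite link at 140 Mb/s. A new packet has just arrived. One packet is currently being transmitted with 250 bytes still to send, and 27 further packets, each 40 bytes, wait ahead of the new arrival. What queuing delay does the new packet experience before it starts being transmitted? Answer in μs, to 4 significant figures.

Each queued packet: L/R = 320/140000000 = 2.28571 μs.
27 queued → 61.7143 μs.
Plus remaining 2000 bits of current packet: 14.2857 μs.
Queuing delay = 76.00 μs.

76.00 μs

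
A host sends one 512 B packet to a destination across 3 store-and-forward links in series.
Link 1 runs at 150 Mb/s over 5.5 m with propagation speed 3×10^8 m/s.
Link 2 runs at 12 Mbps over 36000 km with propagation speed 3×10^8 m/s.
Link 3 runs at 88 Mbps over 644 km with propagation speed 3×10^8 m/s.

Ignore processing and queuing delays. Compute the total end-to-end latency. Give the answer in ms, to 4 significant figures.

122.6 ms

L = 512 × 8 = 4096 bits.
Transmission delays (L/R per hop): 0.0273067, 0.341333, 0.0465455 ms; sum = 0.415185 ms.
Propagation delays (d/s per hop): 1.83333e-05, 120, 2.14667 ms; sum = 122.147 ms.
End-to-end = 122.6 ms.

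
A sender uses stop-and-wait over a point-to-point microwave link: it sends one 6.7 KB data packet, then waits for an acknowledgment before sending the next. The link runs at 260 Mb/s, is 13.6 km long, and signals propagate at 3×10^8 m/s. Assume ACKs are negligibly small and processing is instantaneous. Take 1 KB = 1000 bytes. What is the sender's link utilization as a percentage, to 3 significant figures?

69.5 %

t_tx = L/R = 53600/260000000 = 0.000206154 s.
t_prop = 13600/300000000 = 4.53333e-05 s; RTT = 9.06667e-05 s.
Cycle = t_tx + RTT = 0.000296821 s.
Utilization = t_tx / cycle = 0.000206154/0.000296821 = 69.5 %.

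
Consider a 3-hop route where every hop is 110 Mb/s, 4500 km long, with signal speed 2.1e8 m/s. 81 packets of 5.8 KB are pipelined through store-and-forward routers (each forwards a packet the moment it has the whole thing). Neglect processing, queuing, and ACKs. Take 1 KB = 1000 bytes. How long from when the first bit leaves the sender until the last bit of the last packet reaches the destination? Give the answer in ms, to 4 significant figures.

Per-hop transmission t_tx = L/R = 46400/110000000 = 0.421818 ms.
Per-hop propagation t_prop = 4500000/210000000 = 21.4286 ms.
Pipeline fill: first packet needs 3·t_tx to clear all hops; remaining 80 packets each add one t_tx.
Total = (3+81-1)·t_tx + 3·t_prop = 83·0.421818 + 3·21.4286 = 99.30 ms.

99.30 ms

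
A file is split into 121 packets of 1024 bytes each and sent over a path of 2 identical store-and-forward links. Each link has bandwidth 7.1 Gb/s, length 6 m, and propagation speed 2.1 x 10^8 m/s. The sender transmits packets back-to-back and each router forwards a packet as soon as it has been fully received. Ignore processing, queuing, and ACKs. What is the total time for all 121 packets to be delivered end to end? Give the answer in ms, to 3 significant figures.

Per-hop transmission t_tx = L/R = 8192/7100000000 = 0.0011538 ms.
Per-hop propagation t_prop = 6/210000000 = 2.85714e-05 ms.
Pipeline fill: first packet needs 2·t_tx to clear all hops; remaining 120 packets each add one t_tx.
Total = (2+121-1)·t_tx + 2·t_prop = 122·0.0011538 + 2·2.85714e-05 = 0.141 ms.

0.141 ms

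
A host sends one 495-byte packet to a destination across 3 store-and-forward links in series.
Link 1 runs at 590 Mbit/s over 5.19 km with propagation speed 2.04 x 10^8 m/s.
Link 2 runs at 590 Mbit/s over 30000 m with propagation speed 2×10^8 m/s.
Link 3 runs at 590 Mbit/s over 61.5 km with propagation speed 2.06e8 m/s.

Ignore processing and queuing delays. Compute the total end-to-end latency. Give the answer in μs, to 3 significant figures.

494 μs

L = 495 × 8 = 3960 bits.
Transmission delay per hop = L/R = 3960/590000000 = 6.71186 μs; 3 hops → 20.1356 μs.
Propagation delays (d/s per hop): 25.4412, 150, 298.544 μs; sum = 473.985 μs.
End-to-end = 494 μs.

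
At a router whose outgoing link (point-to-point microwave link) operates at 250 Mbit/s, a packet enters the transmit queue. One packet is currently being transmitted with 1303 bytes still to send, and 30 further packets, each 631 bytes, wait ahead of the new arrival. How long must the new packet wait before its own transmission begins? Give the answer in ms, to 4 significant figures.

Each queued packet: L/R = 5048/250000000 = 0.020192 ms.
30 queued → 0.60576 ms.
Plus remaining 10424 bits of current packet: 0.041696 ms.
Queuing delay = 0.6475 ms.

0.6475 ms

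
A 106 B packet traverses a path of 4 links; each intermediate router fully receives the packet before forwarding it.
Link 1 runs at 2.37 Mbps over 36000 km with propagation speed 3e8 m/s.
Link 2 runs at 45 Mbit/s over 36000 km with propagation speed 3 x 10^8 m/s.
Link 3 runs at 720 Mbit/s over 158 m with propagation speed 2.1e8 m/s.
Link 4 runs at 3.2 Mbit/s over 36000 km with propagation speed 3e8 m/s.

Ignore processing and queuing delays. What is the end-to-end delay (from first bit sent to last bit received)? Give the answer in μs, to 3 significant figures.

L = 106 × 8 = 848 bits.
Transmission delays (L/R per hop): 357.806, 18.8444, 1.17778, 265 μs; sum = 642.828 μs.
Propagation delays (d/s per hop): 120000, 120000, 0.752381, 120000 μs; sum = 360001 μs.
End-to-end = 361000 μs.

361000 μs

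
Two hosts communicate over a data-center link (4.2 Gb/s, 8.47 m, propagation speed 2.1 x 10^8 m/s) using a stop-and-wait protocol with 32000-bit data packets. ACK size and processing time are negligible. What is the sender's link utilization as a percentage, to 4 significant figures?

t_tx = L/R = 32000/4200000000 = 7.61905e-06 s.
t_prop = 8.47/210000000 = 4.03333e-08 s; RTT = 8.06667e-08 s.
Cycle = t_tx + RTT = 7.69971e-06 s.
Utilization = t_tx / cycle = 7.61905e-06/7.69971e-06 = 98.95 %.

98.95 %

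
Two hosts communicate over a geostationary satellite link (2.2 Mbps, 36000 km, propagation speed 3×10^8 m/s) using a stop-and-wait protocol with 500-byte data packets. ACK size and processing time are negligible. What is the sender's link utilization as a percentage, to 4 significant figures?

0.7519 %

t_tx = L/R = 4000/2200000 = 0.00181818 s.
t_prop = 36000000/300000000 = 0.12 s; RTT = 0.24 s.
Cycle = t_tx + RTT = 0.241818 s.
Utilization = t_tx / cycle = 0.00181818/0.241818 = 0.7519 %.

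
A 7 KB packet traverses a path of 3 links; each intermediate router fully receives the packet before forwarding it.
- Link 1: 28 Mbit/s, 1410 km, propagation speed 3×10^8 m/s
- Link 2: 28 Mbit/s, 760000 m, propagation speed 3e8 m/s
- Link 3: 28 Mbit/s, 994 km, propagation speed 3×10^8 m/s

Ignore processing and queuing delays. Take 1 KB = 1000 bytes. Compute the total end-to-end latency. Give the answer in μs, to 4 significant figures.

L = 56000 bits.
Transmission delay per hop = L/R = 56000/28000000 = 2000 μs; 3 hops → 6000 μs.
Propagation delays (d/s per hop): 4700, 2533.33, 3313.33 μs; sum = 10546.7 μs.
End-to-end = 16550 μs.

16550 μs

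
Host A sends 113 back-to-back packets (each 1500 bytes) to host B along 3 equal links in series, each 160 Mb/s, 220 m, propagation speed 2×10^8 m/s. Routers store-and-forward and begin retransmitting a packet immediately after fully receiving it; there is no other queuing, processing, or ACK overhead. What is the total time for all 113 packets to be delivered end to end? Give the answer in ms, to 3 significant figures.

8.63 ms

Per-hop transmission t_tx = L/R = 12000/160000000 = 0.075 ms.
Per-hop propagation t_prop = 220/200000000 = 0.0011 ms.
Pipeline fill: first packet needs 3·t_tx to clear all hops; remaining 112 packets each add one t_tx.
Total = (3+113-1)·t_tx + 3·t_prop = 115·0.075 + 3·0.0011 = 8.63 ms.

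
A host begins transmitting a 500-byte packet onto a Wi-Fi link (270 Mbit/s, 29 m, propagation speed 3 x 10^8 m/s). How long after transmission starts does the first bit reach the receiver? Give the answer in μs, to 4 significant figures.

0.09667 μs

First bit experiences only propagation delay: d/s = 29/300000000 = 0.09667 μs.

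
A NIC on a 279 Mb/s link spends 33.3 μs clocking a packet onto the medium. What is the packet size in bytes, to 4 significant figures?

1161 bytes

L = R × t_tx = 279000000 b/s × 3.33e-05 s = 9290.7 bits.
In bytes: 9290.7 / 8 = 1161 bytes.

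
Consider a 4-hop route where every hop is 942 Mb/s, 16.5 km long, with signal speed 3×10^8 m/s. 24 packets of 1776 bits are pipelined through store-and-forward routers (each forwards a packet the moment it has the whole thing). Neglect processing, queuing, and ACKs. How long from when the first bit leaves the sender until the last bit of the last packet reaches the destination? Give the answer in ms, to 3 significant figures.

0.271 ms

Per-hop transmission t_tx = L/R = 1776/942000000 = 0.00188535 ms.
Per-hop propagation t_prop = 16500/300000000 = 0.055 ms.
Pipeline fill: first packet needs 4·t_tx to clear all hops; remaining 23 packets each add one t_tx.
Total = (4+24-1)·t_tx + 4·t_prop = 27·0.00188535 + 4·0.055 = 0.271 ms.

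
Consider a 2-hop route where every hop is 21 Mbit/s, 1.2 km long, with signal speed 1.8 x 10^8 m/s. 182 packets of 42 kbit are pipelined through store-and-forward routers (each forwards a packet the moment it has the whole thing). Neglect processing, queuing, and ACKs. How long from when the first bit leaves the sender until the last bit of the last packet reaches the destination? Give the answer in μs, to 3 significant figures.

Per-hop transmission t_tx = L/R = 42000/21000000 = 2000 μs.
Per-hop propagation t_prop = 1200/180000000 = 6.66667 μs.
Pipeline fill: first packet needs 2·t_tx to clear all hops; remaining 181 packets each add one t_tx.
Total = (2+182-1)·t_tx + 2·t_prop = 183·2000 + 2·6.66667 = 366000 μs.

366000 μs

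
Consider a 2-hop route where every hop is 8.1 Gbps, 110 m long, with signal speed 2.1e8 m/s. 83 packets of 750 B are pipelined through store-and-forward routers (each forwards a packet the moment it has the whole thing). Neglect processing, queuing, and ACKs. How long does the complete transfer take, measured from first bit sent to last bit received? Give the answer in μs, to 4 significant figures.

63.27 μs

Per-hop transmission t_tx = L/R = 6000/8100000000 = 0.740741 μs.
Per-hop propagation t_prop = 110/210000000 = 0.52381 μs.
Pipeline fill: first packet needs 2·t_tx to clear all hops; remaining 82 packets each add one t_tx.
Total = (2+83-1)·t_tx + 2·t_prop = 84·0.740741 + 2·0.52381 = 63.27 μs.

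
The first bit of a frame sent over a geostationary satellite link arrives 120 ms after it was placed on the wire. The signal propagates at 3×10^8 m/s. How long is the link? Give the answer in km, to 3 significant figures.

36000 km

d = s × t_prop = 300000000 × 0.12 = 36000 km.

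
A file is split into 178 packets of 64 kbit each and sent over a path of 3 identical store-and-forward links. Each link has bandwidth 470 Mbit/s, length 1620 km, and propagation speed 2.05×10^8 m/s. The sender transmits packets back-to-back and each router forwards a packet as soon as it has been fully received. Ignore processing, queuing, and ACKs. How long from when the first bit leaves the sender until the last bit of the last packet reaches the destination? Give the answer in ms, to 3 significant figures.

48.2 ms

Per-hop transmission t_tx = L/R = 64000/470000000 = 0.13617 ms.
Per-hop propagation t_prop = 1620000/2.05e+08 = 7.90244 ms.
Pipeline fill: first packet needs 3·t_tx to clear all hops; remaining 177 packets each add one t_tx.
Total = (3+178-1)·t_tx + 3·t_prop = 180·0.13617 + 3·7.90244 = 48.2 ms.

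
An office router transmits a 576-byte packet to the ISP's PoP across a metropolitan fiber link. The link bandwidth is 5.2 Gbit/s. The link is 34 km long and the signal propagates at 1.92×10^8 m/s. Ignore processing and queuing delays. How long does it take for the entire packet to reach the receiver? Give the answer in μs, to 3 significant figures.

L = 576 × 8 = 4608 bits.
Transmission delay = L/R = 4608 / 5200000000 = 0.886154 μs.
Propagation delay = d/s = 34000 m / 192000000 m/s = 177.083 μs.
Total = 178 μs.

178 μs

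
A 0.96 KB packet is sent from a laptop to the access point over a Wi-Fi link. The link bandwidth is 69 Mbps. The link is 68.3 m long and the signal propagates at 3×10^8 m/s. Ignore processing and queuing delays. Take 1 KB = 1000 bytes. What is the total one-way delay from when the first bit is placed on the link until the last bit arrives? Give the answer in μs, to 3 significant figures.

L = 7680 bits.
Transmission delay = L/R = 7680 / 69000000 = 111.304 μs.
Propagation delay = d/s = 68.3 m / 300000000 m/s = 0.227667 μs.
Total = 112 μs.

112 μs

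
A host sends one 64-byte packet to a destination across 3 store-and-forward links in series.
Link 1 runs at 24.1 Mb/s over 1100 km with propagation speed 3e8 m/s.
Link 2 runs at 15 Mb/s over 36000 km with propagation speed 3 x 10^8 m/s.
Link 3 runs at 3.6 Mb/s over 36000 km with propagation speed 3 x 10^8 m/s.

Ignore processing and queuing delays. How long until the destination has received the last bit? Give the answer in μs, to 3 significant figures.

L = 64 × 8 = 512 bits.
Transmission delays (L/R per hop): 21.2448, 34.1333, 142.222 μs; sum = 197.6 μs.
Propagation delays (d/s per hop): 3666.67, 120000, 120000 μs; sum = 243667 μs.
End-to-end = 244000 μs.

244000 μs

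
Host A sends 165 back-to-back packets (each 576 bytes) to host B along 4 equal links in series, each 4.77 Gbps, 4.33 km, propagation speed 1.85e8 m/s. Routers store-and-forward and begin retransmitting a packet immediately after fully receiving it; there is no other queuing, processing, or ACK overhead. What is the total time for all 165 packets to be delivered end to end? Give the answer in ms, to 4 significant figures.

0.2559 ms

Per-hop transmission t_tx = L/R = 4608/4770000000 = 0.000966038 ms.
Per-hop propagation t_prop = 4330/185000000 = 0.0234054 ms.
Pipeline fill: first packet needs 4·t_tx to clear all hops; remaining 164 packets each add one t_tx.
Total = (4+165-1)·t_tx + 4·t_prop = 168·0.000966038 + 4·0.0234054 = 0.2559 ms.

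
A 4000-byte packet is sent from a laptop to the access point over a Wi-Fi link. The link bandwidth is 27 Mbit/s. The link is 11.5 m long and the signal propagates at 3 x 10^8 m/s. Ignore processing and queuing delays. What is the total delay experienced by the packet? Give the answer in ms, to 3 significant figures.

1.19 ms

L = 4000 × 8 = 32000 bits.
Transmission delay = L/R = 32000 / 27000000 = 1.18519 ms.
Propagation delay = d/s = 11.5 m / 300000000 m/s = 3.83333e-05 ms.
Total = 1.19 ms.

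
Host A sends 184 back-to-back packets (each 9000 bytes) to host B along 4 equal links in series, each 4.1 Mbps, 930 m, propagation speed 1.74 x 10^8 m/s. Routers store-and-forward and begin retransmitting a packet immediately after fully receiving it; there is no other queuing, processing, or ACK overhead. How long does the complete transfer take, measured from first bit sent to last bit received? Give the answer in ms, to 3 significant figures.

3280 ms

Per-hop transmission t_tx = L/R = 72000/4.1e+06 = 17.561 ms.
Per-hop propagation t_prop = 930/174000000 = 0.00534483 ms.
Pipeline fill: first packet needs 4·t_tx to clear all hops; remaining 183 packets each add one t_tx.
Total = (4+184-1)·t_tx + 4·t_prop = 187·17.561 + 4·0.00534483 = 3280 ms.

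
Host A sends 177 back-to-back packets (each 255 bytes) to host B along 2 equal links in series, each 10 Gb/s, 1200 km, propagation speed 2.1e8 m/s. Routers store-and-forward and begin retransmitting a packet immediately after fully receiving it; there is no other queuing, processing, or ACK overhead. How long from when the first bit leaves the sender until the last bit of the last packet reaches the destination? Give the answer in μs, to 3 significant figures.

Per-hop transmission t_tx = L/R = 2040/10000000000 = 0.204 μs.
Per-hop propagation t_prop = 1200000/210000000 = 5714.29 μs.
Pipeline fill: first packet needs 2·t_tx to clear all hops; remaining 176 packets each add one t_tx.
Total = (2+177-1)·t_tx + 2·t_prop = 178·0.204 + 2·5714.29 = 11500 μs.

11500 μs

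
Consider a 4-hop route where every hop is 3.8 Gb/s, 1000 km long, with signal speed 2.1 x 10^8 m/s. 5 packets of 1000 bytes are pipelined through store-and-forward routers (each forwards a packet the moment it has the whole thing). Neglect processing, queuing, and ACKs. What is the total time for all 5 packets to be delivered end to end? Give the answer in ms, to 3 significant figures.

19.1 ms

Per-hop transmission t_tx = L/R = 8000/3800000000 = 0.00210526 ms.
Per-hop propagation t_prop = 1000000/210000000 = 4.7619 ms.
Pipeline fill: first packet needs 4·t_tx to clear all hops; remaining 4 packets each add one t_tx.
Total = (4+5-1)·t_tx + 4·t_prop = 8·0.00210526 + 4·4.7619 = 19.1 ms.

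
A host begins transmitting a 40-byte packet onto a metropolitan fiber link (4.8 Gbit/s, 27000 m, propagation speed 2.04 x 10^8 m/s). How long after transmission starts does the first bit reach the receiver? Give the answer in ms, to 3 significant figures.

0.132 ms

First bit experiences only propagation delay: d/s = 27000/204000000 = 0.132 ms.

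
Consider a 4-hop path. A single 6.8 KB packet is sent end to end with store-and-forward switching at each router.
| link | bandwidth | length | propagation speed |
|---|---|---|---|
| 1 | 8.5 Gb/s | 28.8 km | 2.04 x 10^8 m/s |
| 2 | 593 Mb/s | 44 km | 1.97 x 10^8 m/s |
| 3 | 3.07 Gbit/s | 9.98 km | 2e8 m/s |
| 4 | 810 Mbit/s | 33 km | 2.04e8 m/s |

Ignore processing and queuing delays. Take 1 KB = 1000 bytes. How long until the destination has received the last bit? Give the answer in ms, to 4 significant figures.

L = 54400 bits.
Transmission delays (L/R per hop): 0.0064, 0.0917369, 0.0177199, 0.0671605 ms; sum = 0.183017 ms.
Propagation delays (d/s per hop): 0.141176, 0.22335, 0.0499, 0.161765 ms; sum = 0.576191 ms.
End-to-end = 0.7592 ms.

0.7592 ms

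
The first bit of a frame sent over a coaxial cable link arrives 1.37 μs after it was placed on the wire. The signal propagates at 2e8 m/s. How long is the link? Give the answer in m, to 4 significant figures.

274.0 m

d = s × t_prop = 200000000 × 1.37e-06 = 274.0 m.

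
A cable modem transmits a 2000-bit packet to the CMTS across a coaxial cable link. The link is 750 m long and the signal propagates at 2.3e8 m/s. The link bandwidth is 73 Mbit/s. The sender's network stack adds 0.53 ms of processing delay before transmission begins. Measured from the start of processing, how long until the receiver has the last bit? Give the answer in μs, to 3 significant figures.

Transmission delay = L/R = 2000 / 73000000 = 27.3973 μs.
Propagation delay = d/s = 750 m / 2.3e+08 m/s = 3.26087 μs.
Plus processing delay 0.53 ms = 530 μs.
Total = 561 μs.

561 μs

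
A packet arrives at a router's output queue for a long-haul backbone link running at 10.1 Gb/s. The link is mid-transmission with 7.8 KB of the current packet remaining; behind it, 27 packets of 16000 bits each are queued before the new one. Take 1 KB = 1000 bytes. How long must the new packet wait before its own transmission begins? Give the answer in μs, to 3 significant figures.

Each queued packet: L/R = 16000/10100000000 = 1.58416 μs.
27 queued → 42.7723 μs.
Plus remaining 62400 bits of current packet: 6.17822 μs.
Queuing delay = 49.0 μs.

49.0 μs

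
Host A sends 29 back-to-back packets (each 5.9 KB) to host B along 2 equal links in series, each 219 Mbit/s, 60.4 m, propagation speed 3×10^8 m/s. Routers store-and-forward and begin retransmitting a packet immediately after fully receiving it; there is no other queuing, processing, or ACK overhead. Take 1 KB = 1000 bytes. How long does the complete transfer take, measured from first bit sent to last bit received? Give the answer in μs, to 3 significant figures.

Per-hop transmission t_tx = L/R = 47200/219000000 = 215.525 μs.
Per-hop propagation t_prop = 60.4/300000000 = 0.201333 μs.
Pipeline fill: first packet needs 2·t_tx to clear all hops; remaining 28 packets each add one t_tx.
Total = (2+29-1)·t_tx + 2·t_prop = 30·215.525 + 2·0.201333 = 6470 μs.

6470 μs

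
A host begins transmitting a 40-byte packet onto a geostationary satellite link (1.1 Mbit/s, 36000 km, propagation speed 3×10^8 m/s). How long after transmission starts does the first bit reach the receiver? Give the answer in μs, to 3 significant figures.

120000 μs

First bit experiences only propagation delay: d/s = 36000000/300000000 = 120000 μs.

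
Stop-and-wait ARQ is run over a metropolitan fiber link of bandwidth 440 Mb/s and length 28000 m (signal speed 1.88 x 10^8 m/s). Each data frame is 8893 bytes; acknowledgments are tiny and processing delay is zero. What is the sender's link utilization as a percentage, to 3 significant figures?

35.2 %

t_tx = L/R = 71144/440000000 = 0.000161691 s.
t_prop = 28000/188000000 = 0.000148936 s; RTT = 0.000297872 s.
Cycle = t_tx + RTT = 0.000459563 s.
Utilization = t_tx / cycle = 0.000161691/0.000459563 = 35.2 %.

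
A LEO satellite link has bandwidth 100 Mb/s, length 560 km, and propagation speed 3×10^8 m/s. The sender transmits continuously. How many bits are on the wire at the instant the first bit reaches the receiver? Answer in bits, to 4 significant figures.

Propagation delay = 560000 / 300000000 = 0.00186667 s.
BDP = R × t_prop = 100000000 × 0.00186667 = 186667 bits.

186700 bits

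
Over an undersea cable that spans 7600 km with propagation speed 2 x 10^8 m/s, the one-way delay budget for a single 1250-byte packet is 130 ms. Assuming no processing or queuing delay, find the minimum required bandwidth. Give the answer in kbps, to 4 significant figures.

108.7 kbps

L = 10000 bits.
Propagation delay = 7600000 / 200000000 = 38 ms.
Transmission budget = 130 − 38 = 92 ms.
R ≥ L / t_tx = 10000 bits / 0.092 s = 108.7 kbps.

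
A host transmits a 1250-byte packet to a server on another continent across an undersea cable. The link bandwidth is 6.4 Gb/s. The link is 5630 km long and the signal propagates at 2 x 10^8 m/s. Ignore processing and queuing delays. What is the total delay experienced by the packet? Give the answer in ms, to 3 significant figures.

28.2 ms

L = 1250 × 8 = 10000 bits.
Transmission delay = L/R = 10000 / 6400000000 = 0.0015625 ms.
Propagation delay = d/s = 5630000 m / 200000000 m/s = 28.15 ms.
Total = 28.2 ms.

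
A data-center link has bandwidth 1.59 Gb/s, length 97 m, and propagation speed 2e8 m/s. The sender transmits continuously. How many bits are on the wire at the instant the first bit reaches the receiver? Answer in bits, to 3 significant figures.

771 bits

Propagation delay = 97 / 200000000 = 4.85e-07 s.
BDP = R × t_prop = 1590000000 × 4.85e-07 = 771.15 bits.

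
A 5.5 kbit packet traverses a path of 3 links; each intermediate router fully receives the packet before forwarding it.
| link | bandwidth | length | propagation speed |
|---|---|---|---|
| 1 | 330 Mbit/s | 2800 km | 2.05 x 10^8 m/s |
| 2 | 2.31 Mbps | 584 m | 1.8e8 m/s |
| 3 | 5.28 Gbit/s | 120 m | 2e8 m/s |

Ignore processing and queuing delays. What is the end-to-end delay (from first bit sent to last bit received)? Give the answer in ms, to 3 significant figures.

16.1 ms

L = 5500 bits.
Transmission delays (L/R per hop): 0.0166667, 2.38095, 0.00104167 ms; sum = 2.39866 ms.
Propagation delays (d/s per hop): 13.6585, 0.00324444, 0.0006 ms; sum = 13.6624 ms.
End-to-end = 16.1 ms.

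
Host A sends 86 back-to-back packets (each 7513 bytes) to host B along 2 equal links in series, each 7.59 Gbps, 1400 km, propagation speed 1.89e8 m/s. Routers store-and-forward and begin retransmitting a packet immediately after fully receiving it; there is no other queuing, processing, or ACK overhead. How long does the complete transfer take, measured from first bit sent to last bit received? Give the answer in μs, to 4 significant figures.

15500 μs

Per-hop transmission t_tx = L/R = 60104/7590000000 = 7.91884 μs.
Per-hop propagation t_prop = 1400000/189000000 = 7407.41 μs.
Pipeline fill: first packet needs 2·t_tx to clear all hops; remaining 85 packets each add one t_tx.
Total = (2+86-1)·t_tx + 2·t_prop = 87·7.91884 + 2·7407.41 = 15500 μs.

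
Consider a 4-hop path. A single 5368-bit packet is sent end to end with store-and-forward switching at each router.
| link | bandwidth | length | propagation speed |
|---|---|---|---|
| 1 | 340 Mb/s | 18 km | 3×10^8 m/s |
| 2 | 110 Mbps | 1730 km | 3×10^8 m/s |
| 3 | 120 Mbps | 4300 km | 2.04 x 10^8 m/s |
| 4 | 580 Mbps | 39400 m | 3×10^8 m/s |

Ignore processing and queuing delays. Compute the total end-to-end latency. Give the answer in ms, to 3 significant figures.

Transmission delays (L/R per hop): 0.0157882, 0.0488, 0.0447333, 0.00925517 ms; sum = 0.118577 ms.
Propagation delays (d/s per hop): 0.06, 5.76667, 21.0784, 0.131333 ms; sum = 27.0364 ms.
End-to-end = 27.2 ms.

27.2 ms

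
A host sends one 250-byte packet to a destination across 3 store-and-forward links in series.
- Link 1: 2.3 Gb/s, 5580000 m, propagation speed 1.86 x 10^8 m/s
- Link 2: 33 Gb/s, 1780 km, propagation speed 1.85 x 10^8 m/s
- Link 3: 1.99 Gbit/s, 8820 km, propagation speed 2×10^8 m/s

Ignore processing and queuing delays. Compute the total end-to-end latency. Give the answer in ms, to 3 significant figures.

L = 250 × 8 = 2000 bits.
Transmission delays (L/R per hop): 0.000869565, 6.06061e-05, 0.00100503 ms; sum = 0.0019352 ms.
Propagation delays (d/s per hop): 30, 9.62162, 44.1 ms; sum = 83.7216 ms.
End-to-end = 83.7 ms.

83.7 ms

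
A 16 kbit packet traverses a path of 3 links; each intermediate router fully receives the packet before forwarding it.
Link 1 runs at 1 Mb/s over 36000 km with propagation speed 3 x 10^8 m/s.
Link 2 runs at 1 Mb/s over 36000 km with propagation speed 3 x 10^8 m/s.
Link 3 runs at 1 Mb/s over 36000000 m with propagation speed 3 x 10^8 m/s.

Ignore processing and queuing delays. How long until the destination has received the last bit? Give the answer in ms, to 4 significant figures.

408.0 ms

L = 16000 bits.
Transmission delay per hop = L/R = 16000/1000000 = 16 ms; 3 hops → 48 ms.
Propagation delays (d/s per hop): 120, 120, 120 ms; sum = 360 ms.
End-to-end = 408.0 ms.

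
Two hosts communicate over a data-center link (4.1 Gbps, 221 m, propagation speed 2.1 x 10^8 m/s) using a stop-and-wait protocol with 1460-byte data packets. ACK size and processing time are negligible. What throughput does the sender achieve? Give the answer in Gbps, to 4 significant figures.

2.358 Gbps

t_tx = L/R = 11680/4.1e+09 = 2.84878e-06 s.
t_prop = 221/210000000 = 1.05238e-06 s; RTT = 2.10476e-06 s.
Cycle = t_tx + RTT = 4.95354e-06 s.
Throughput = L / cycle = 11680 / 4.95354e-06 = 2.358 Gbps.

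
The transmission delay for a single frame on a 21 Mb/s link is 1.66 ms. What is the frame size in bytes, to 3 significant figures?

L = R × t_tx = 21000000 b/s × 0.00166 s = 34860 bits.
In bytes: 34860 / 8 = 4360 bytes.

4360 bytes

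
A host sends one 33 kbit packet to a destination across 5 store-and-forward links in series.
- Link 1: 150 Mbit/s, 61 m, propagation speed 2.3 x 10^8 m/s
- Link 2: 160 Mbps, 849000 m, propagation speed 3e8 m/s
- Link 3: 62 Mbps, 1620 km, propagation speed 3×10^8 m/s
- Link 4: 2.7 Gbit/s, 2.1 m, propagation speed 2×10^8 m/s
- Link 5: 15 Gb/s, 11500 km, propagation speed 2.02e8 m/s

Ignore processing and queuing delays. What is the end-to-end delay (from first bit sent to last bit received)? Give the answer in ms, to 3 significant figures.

L = 33000 bits.
Transmission delays (L/R per hop): 0.22, 0.20625, 0.532258, 0.0122222, 0.0022 ms; sum = 0.97293 ms.
Propagation delays (d/s per hop): 0.000265217, 2.83, 5.4, 1.05e-05, 56.9307 ms; sum = 65.161 ms.
End-to-end = 66.1 ms.

66.1 ms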